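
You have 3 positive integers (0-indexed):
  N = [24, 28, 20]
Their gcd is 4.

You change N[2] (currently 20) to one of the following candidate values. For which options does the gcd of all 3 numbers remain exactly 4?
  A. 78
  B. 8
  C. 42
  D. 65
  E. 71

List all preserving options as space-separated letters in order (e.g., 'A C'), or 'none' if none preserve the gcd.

Old gcd = 4; gcd of others (without N[2]) = 4
New gcd for candidate v: gcd(4, v). Preserves old gcd iff gcd(4, v) = 4.
  Option A: v=78, gcd(4,78)=2 -> changes
  Option B: v=8, gcd(4,8)=4 -> preserves
  Option C: v=42, gcd(4,42)=2 -> changes
  Option D: v=65, gcd(4,65)=1 -> changes
  Option E: v=71, gcd(4,71)=1 -> changes

Answer: B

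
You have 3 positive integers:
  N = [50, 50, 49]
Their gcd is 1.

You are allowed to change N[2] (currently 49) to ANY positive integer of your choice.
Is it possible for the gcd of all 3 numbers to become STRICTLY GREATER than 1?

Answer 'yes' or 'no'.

Answer: yes

Derivation:
Current gcd = 1
gcd of all OTHER numbers (without N[2]=49): gcd([50, 50]) = 50
The new gcd after any change is gcd(50, new_value).
This can be at most 50.
Since 50 > old gcd 1, the gcd CAN increase (e.g., set N[2] = 50).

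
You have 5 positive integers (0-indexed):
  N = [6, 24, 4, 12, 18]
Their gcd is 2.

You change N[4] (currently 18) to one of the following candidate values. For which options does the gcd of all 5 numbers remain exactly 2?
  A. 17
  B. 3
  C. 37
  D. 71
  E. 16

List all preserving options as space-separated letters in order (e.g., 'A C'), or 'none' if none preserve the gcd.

Old gcd = 2; gcd of others (without N[4]) = 2
New gcd for candidate v: gcd(2, v). Preserves old gcd iff gcd(2, v) = 2.
  Option A: v=17, gcd(2,17)=1 -> changes
  Option B: v=3, gcd(2,3)=1 -> changes
  Option C: v=37, gcd(2,37)=1 -> changes
  Option D: v=71, gcd(2,71)=1 -> changes
  Option E: v=16, gcd(2,16)=2 -> preserves

Answer: E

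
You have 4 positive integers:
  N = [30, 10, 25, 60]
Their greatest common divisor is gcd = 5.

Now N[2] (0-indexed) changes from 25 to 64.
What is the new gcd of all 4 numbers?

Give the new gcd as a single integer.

Numbers: [30, 10, 25, 60], gcd = 5
Change: index 2, 25 -> 64
gcd of the OTHER numbers (without index 2): gcd([30, 10, 60]) = 10
New gcd = gcd(g_others, new_val) = gcd(10, 64) = 2

Answer: 2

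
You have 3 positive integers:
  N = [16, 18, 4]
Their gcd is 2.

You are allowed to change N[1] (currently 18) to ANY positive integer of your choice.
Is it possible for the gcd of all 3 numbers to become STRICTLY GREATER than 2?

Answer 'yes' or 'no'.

Answer: yes

Derivation:
Current gcd = 2
gcd of all OTHER numbers (without N[1]=18): gcd([16, 4]) = 4
The new gcd after any change is gcd(4, new_value).
This can be at most 4.
Since 4 > old gcd 2, the gcd CAN increase (e.g., set N[1] = 4).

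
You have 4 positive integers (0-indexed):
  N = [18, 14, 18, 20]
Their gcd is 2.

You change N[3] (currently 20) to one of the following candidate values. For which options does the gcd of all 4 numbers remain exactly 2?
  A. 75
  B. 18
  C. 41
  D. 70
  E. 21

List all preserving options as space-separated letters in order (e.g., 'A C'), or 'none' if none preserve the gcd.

Answer: B D

Derivation:
Old gcd = 2; gcd of others (without N[3]) = 2
New gcd for candidate v: gcd(2, v). Preserves old gcd iff gcd(2, v) = 2.
  Option A: v=75, gcd(2,75)=1 -> changes
  Option B: v=18, gcd(2,18)=2 -> preserves
  Option C: v=41, gcd(2,41)=1 -> changes
  Option D: v=70, gcd(2,70)=2 -> preserves
  Option E: v=21, gcd(2,21)=1 -> changes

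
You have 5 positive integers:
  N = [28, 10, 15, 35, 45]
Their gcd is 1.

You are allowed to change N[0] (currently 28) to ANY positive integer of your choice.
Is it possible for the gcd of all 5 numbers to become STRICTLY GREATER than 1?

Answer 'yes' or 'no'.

Answer: yes

Derivation:
Current gcd = 1
gcd of all OTHER numbers (without N[0]=28): gcd([10, 15, 35, 45]) = 5
The new gcd after any change is gcd(5, new_value).
This can be at most 5.
Since 5 > old gcd 1, the gcd CAN increase (e.g., set N[0] = 5).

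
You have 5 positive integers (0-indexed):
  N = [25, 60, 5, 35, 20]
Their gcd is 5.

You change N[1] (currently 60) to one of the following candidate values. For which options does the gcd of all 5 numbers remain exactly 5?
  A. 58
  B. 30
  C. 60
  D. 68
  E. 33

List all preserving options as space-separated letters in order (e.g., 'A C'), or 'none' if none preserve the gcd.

Answer: B C

Derivation:
Old gcd = 5; gcd of others (without N[1]) = 5
New gcd for candidate v: gcd(5, v). Preserves old gcd iff gcd(5, v) = 5.
  Option A: v=58, gcd(5,58)=1 -> changes
  Option B: v=30, gcd(5,30)=5 -> preserves
  Option C: v=60, gcd(5,60)=5 -> preserves
  Option D: v=68, gcd(5,68)=1 -> changes
  Option E: v=33, gcd(5,33)=1 -> changes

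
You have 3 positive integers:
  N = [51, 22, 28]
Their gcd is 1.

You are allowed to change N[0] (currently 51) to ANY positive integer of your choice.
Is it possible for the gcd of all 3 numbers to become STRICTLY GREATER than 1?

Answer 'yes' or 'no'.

Answer: yes

Derivation:
Current gcd = 1
gcd of all OTHER numbers (without N[0]=51): gcd([22, 28]) = 2
The new gcd after any change is gcd(2, new_value).
This can be at most 2.
Since 2 > old gcd 1, the gcd CAN increase (e.g., set N[0] = 2).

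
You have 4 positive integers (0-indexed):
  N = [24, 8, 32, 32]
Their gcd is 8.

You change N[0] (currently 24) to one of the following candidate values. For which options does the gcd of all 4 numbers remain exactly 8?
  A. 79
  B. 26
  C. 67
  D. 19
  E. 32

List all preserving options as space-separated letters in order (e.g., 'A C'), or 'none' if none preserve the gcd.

Old gcd = 8; gcd of others (without N[0]) = 8
New gcd for candidate v: gcd(8, v). Preserves old gcd iff gcd(8, v) = 8.
  Option A: v=79, gcd(8,79)=1 -> changes
  Option B: v=26, gcd(8,26)=2 -> changes
  Option C: v=67, gcd(8,67)=1 -> changes
  Option D: v=19, gcd(8,19)=1 -> changes
  Option E: v=32, gcd(8,32)=8 -> preserves

Answer: E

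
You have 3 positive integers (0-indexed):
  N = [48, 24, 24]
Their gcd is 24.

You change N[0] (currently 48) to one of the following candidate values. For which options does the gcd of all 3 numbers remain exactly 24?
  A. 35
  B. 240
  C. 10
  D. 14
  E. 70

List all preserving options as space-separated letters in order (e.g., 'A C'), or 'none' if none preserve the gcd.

Answer: B

Derivation:
Old gcd = 24; gcd of others (without N[0]) = 24
New gcd for candidate v: gcd(24, v). Preserves old gcd iff gcd(24, v) = 24.
  Option A: v=35, gcd(24,35)=1 -> changes
  Option B: v=240, gcd(24,240)=24 -> preserves
  Option C: v=10, gcd(24,10)=2 -> changes
  Option D: v=14, gcd(24,14)=2 -> changes
  Option E: v=70, gcd(24,70)=2 -> changes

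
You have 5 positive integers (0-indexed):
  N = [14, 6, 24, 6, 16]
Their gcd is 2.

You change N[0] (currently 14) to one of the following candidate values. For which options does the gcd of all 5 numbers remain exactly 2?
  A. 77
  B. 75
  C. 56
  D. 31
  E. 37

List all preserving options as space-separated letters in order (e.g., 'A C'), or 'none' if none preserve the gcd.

Answer: C

Derivation:
Old gcd = 2; gcd of others (without N[0]) = 2
New gcd for candidate v: gcd(2, v). Preserves old gcd iff gcd(2, v) = 2.
  Option A: v=77, gcd(2,77)=1 -> changes
  Option B: v=75, gcd(2,75)=1 -> changes
  Option C: v=56, gcd(2,56)=2 -> preserves
  Option D: v=31, gcd(2,31)=1 -> changes
  Option E: v=37, gcd(2,37)=1 -> changes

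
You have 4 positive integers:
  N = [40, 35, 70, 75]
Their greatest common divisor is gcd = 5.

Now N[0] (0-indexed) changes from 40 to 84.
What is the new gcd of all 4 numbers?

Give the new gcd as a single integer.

Answer: 1

Derivation:
Numbers: [40, 35, 70, 75], gcd = 5
Change: index 0, 40 -> 84
gcd of the OTHER numbers (without index 0): gcd([35, 70, 75]) = 5
New gcd = gcd(g_others, new_val) = gcd(5, 84) = 1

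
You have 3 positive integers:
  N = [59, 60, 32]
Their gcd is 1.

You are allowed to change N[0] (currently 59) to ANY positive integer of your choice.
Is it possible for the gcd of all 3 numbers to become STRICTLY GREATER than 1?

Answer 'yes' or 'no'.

Current gcd = 1
gcd of all OTHER numbers (without N[0]=59): gcd([60, 32]) = 4
The new gcd after any change is gcd(4, new_value).
This can be at most 4.
Since 4 > old gcd 1, the gcd CAN increase (e.g., set N[0] = 4).

Answer: yes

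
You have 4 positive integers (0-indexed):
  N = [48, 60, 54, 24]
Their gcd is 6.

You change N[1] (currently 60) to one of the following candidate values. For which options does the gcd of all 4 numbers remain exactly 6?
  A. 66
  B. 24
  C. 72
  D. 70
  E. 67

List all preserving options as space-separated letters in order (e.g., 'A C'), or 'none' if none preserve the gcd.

Answer: A B C

Derivation:
Old gcd = 6; gcd of others (without N[1]) = 6
New gcd for candidate v: gcd(6, v). Preserves old gcd iff gcd(6, v) = 6.
  Option A: v=66, gcd(6,66)=6 -> preserves
  Option B: v=24, gcd(6,24)=6 -> preserves
  Option C: v=72, gcd(6,72)=6 -> preserves
  Option D: v=70, gcd(6,70)=2 -> changes
  Option E: v=67, gcd(6,67)=1 -> changes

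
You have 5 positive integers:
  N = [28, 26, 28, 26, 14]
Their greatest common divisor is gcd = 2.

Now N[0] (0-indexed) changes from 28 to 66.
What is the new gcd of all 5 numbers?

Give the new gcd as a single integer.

Answer: 2

Derivation:
Numbers: [28, 26, 28, 26, 14], gcd = 2
Change: index 0, 28 -> 66
gcd of the OTHER numbers (without index 0): gcd([26, 28, 26, 14]) = 2
New gcd = gcd(g_others, new_val) = gcd(2, 66) = 2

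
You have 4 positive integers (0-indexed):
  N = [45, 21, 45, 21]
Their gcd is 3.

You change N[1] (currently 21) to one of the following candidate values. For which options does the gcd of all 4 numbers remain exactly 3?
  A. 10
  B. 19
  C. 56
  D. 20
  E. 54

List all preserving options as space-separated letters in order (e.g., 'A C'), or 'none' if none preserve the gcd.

Answer: E

Derivation:
Old gcd = 3; gcd of others (without N[1]) = 3
New gcd for candidate v: gcd(3, v). Preserves old gcd iff gcd(3, v) = 3.
  Option A: v=10, gcd(3,10)=1 -> changes
  Option B: v=19, gcd(3,19)=1 -> changes
  Option C: v=56, gcd(3,56)=1 -> changes
  Option D: v=20, gcd(3,20)=1 -> changes
  Option E: v=54, gcd(3,54)=3 -> preserves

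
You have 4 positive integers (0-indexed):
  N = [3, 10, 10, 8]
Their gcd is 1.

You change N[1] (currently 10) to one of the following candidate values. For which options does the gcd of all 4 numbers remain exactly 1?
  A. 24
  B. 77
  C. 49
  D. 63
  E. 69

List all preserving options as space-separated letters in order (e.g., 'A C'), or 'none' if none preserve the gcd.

Old gcd = 1; gcd of others (without N[1]) = 1
New gcd for candidate v: gcd(1, v). Preserves old gcd iff gcd(1, v) = 1.
  Option A: v=24, gcd(1,24)=1 -> preserves
  Option B: v=77, gcd(1,77)=1 -> preserves
  Option C: v=49, gcd(1,49)=1 -> preserves
  Option D: v=63, gcd(1,63)=1 -> preserves
  Option E: v=69, gcd(1,69)=1 -> preserves

Answer: A B C D E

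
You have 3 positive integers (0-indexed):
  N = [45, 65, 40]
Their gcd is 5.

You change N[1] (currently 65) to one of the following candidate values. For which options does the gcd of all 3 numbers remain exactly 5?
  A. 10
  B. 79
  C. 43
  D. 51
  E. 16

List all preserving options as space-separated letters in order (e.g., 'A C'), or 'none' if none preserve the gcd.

Old gcd = 5; gcd of others (without N[1]) = 5
New gcd for candidate v: gcd(5, v). Preserves old gcd iff gcd(5, v) = 5.
  Option A: v=10, gcd(5,10)=5 -> preserves
  Option B: v=79, gcd(5,79)=1 -> changes
  Option C: v=43, gcd(5,43)=1 -> changes
  Option D: v=51, gcd(5,51)=1 -> changes
  Option E: v=16, gcd(5,16)=1 -> changes

Answer: A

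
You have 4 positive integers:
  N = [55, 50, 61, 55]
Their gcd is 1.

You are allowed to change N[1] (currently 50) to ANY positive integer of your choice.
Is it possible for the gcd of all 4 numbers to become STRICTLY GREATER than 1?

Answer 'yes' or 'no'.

Answer: no

Derivation:
Current gcd = 1
gcd of all OTHER numbers (without N[1]=50): gcd([55, 61, 55]) = 1
The new gcd after any change is gcd(1, new_value).
This can be at most 1.
Since 1 = old gcd 1, the gcd can only stay the same or decrease.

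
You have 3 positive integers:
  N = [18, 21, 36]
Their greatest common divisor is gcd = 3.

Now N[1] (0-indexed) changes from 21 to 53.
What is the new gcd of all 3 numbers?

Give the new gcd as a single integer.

Numbers: [18, 21, 36], gcd = 3
Change: index 1, 21 -> 53
gcd of the OTHER numbers (without index 1): gcd([18, 36]) = 18
New gcd = gcd(g_others, new_val) = gcd(18, 53) = 1

Answer: 1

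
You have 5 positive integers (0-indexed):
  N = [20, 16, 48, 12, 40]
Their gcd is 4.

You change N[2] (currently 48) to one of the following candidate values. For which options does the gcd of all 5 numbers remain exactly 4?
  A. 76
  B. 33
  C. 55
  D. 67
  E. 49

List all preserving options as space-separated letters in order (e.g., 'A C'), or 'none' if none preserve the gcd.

Answer: A

Derivation:
Old gcd = 4; gcd of others (without N[2]) = 4
New gcd for candidate v: gcd(4, v). Preserves old gcd iff gcd(4, v) = 4.
  Option A: v=76, gcd(4,76)=4 -> preserves
  Option B: v=33, gcd(4,33)=1 -> changes
  Option C: v=55, gcd(4,55)=1 -> changes
  Option D: v=67, gcd(4,67)=1 -> changes
  Option E: v=49, gcd(4,49)=1 -> changes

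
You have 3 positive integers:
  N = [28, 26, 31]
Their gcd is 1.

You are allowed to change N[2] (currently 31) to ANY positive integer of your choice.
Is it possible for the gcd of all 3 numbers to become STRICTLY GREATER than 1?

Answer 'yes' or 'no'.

Current gcd = 1
gcd of all OTHER numbers (without N[2]=31): gcd([28, 26]) = 2
The new gcd after any change is gcd(2, new_value).
This can be at most 2.
Since 2 > old gcd 1, the gcd CAN increase (e.g., set N[2] = 2).

Answer: yes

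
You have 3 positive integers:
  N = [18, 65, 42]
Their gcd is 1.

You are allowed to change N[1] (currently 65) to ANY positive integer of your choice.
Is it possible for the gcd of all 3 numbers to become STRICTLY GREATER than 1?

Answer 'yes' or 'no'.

Current gcd = 1
gcd of all OTHER numbers (without N[1]=65): gcd([18, 42]) = 6
The new gcd after any change is gcd(6, new_value).
This can be at most 6.
Since 6 > old gcd 1, the gcd CAN increase (e.g., set N[1] = 6).

Answer: yes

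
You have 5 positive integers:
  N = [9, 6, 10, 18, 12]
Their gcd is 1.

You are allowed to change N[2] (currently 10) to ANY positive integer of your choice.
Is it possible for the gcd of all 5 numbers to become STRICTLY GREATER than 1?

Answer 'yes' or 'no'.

Answer: yes

Derivation:
Current gcd = 1
gcd of all OTHER numbers (without N[2]=10): gcd([9, 6, 18, 12]) = 3
The new gcd after any change is gcd(3, new_value).
This can be at most 3.
Since 3 > old gcd 1, the gcd CAN increase (e.g., set N[2] = 3).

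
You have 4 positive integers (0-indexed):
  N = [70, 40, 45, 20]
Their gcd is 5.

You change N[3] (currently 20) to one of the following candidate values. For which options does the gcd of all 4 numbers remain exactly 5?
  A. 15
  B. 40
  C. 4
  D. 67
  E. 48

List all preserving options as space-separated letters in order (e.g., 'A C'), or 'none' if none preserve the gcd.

Old gcd = 5; gcd of others (without N[3]) = 5
New gcd for candidate v: gcd(5, v). Preserves old gcd iff gcd(5, v) = 5.
  Option A: v=15, gcd(5,15)=5 -> preserves
  Option B: v=40, gcd(5,40)=5 -> preserves
  Option C: v=4, gcd(5,4)=1 -> changes
  Option D: v=67, gcd(5,67)=1 -> changes
  Option E: v=48, gcd(5,48)=1 -> changes

Answer: A B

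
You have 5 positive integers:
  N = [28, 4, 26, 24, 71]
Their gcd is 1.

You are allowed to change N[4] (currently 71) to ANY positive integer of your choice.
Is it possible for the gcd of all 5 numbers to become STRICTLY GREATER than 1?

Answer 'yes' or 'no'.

Current gcd = 1
gcd of all OTHER numbers (without N[4]=71): gcd([28, 4, 26, 24]) = 2
The new gcd after any change is gcd(2, new_value).
This can be at most 2.
Since 2 > old gcd 1, the gcd CAN increase (e.g., set N[4] = 2).

Answer: yes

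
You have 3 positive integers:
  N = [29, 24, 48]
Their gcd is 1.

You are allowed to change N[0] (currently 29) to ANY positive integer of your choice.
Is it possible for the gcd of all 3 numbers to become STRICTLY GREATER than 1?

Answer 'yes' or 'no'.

Current gcd = 1
gcd of all OTHER numbers (without N[0]=29): gcd([24, 48]) = 24
The new gcd after any change is gcd(24, new_value).
This can be at most 24.
Since 24 > old gcd 1, the gcd CAN increase (e.g., set N[0] = 24).

Answer: yes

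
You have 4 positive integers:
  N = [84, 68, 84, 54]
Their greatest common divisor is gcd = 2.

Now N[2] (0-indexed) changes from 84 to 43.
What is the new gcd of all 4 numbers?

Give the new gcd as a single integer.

Numbers: [84, 68, 84, 54], gcd = 2
Change: index 2, 84 -> 43
gcd of the OTHER numbers (without index 2): gcd([84, 68, 54]) = 2
New gcd = gcd(g_others, new_val) = gcd(2, 43) = 1

Answer: 1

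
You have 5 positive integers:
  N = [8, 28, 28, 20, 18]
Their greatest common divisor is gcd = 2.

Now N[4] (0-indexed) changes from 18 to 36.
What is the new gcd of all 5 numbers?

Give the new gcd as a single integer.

Numbers: [8, 28, 28, 20, 18], gcd = 2
Change: index 4, 18 -> 36
gcd of the OTHER numbers (without index 4): gcd([8, 28, 28, 20]) = 4
New gcd = gcd(g_others, new_val) = gcd(4, 36) = 4

Answer: 4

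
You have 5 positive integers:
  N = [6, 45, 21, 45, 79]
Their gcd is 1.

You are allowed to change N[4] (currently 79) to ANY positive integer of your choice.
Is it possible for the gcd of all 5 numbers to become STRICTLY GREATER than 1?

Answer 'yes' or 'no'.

Answer: yes

Derivation:
Current gcd = 1
gcd of all OTHER numbers (without N[4]=79): gcd([6, 45, 21, 45]) = 3
The new gcd after any change is gcd(3, new_value).
This can be at most 3.
Since 3 > old gcd 1, the gcd CAN increase (e.g., set N[4] = 3).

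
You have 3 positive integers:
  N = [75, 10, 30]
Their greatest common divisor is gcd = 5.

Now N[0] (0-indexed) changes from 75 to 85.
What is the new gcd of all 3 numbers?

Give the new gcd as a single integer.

Answer: 5

Derivation:
Numbers: [75, 10, 30], gcd = 5
Change: index 0, 75 -> 85
gcd of the OTHER numbers (without index 0): gcd([10, 30]) = 10
New gcd = gcd(g_others, new_val) = gcd(10, 85) = 5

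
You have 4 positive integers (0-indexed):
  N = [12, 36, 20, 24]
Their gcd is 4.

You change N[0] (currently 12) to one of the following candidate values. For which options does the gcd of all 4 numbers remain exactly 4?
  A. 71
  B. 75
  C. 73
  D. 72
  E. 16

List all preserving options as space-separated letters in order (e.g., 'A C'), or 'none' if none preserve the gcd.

Old gcd = 4; gcd of others (without N[0]) = 4
New gcd for candidate v: gcd(4, v). Preserves old gcd iff gcd(4, v) = 4.
  Option A: v=71, gcd(4,71)=1 -> changes
  Option B: v=75, gcd(4,75)=1 -> changes
  Option C: v=73, gcd(4,73)=1 -> changes
  Option D: v=72, gcd(4,72)=4 -> preserves
  Option E: v=16, gcd(4,16)=4 -> preserves

Answer: D E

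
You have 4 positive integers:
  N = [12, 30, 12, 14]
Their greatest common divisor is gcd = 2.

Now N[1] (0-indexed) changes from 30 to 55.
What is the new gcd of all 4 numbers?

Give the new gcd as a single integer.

Numbers: [12, 30, 12, 14], gcd = 2
Change: index 1, 30 -> 55
gcd of the OTHER numbers (without index 1): gcd([12, 12, 14]) = 2
New gcd = gcd(g_others, new_val) = gcd(2, 55) = 1

Answer: 1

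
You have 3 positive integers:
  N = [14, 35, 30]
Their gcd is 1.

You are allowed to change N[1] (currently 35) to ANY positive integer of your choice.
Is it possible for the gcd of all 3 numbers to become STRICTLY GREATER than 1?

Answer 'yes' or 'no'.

Answer: yes

Derivation:
Current gcd = 1
gcd of all OTHER numbers (without N[1]=35): gcd([14, 30]) = 2
The new gcd after any change is gcd(2, new_value).
This can be at most 2.
Since 2 > old gcd 1, the gcd CAN increase (e.g., set N[1] = 2).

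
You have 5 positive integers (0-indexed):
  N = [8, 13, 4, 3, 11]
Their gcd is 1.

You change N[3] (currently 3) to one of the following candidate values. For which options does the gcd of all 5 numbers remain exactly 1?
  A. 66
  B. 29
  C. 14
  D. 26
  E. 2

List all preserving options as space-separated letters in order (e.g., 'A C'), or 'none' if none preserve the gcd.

Answer: A B C D E

Derivation:
Old gcd = 1; gcd of others (without N[3]) = 1
New gcd for candidate v: gcd(1, v). Preserves old gcd iff gcd(1, v) = 1.
  Option A: v=66, gcd(1,66)=1 -> preserves
  Option B: v=29, gcd(1,29)=1 -> preserves
  Option C: v=14, gcd(1,14)=1 -> preserves
  Option D: v=26, gcd(1,26)=1 -> preserves
  Option E: v=2, gcd(1,2)=1 -> preserves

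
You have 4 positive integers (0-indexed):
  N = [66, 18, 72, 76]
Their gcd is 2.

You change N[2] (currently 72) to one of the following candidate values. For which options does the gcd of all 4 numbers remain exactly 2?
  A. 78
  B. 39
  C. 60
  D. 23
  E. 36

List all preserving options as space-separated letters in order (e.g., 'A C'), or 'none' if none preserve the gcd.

Answer: A C E

Derivation:
Old gcd = 2; gcd of others (without N[2]) = 2
New gcd for candidate v: gcd(2, v). Preserves old gcd iff gcd(2, v) = 2.
  Option A: v=78, gcd(2,78)=2 -> preserves
  Option B: v=39, gcd(2,39)=1 -> changes
  Option C: v=60, gcd(2,60)=2 -> preserves
  Option D: v=23, gcd(2,23)=1 -> changes
  Option E: v=36, gcd(2,36)=2 -> preserves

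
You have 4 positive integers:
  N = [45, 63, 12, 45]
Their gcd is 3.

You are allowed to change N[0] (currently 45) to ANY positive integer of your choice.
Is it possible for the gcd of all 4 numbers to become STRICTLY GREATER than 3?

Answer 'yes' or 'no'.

Answer: no

Derivation:
Current gcd = 3
gcd of all OTHER numbers (without N[0]=45): gcd([63, 12, 45]) = 3
The new gcd after any change is gcd(3, new_value).
This can be at most 3.
Since 3 = old gcd 3, the gcd can only stay the same or decrease.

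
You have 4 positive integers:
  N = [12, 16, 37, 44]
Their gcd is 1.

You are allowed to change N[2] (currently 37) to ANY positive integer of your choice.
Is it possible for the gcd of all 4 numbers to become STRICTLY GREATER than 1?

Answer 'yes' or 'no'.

Answer: yes

Derivation:
Current gcd = 1
gcd of all OTHER numbers (without N[2]=37): gcd([12, 16, 44]) = 4
The new gcd after any change is gcd(4, new_value).
This can be at most 4.
Since 4 > old gcd 1, the gcd CAN increase (e.g., set N[2] = 4).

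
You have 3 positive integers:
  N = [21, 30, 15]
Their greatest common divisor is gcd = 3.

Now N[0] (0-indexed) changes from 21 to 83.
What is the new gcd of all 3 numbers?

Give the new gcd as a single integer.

Numbers: [21, 30, 15], gcd = 3
Change: index 0, 21 -> 83
gcd of the OTHER numbers (without index 0): gcd([30, 15]) = 15
New gcd = gcd(g_others, new_val) = gcd(15, 83) = 1

Answer: 1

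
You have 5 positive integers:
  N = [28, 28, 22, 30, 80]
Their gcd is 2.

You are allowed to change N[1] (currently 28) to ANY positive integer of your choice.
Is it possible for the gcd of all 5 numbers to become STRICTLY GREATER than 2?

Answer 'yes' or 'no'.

Answer: no

Derivation:
Current gcd = 2
gcd of all OTHER numbers (without N[1]=28): gcd([28, 22, 30, 80]) = 2
The new gcd after any change is gcd(2, new_value).
This can be at most 2.
Since 2 = old gcd 2, the gcd can only stay the same or decrease.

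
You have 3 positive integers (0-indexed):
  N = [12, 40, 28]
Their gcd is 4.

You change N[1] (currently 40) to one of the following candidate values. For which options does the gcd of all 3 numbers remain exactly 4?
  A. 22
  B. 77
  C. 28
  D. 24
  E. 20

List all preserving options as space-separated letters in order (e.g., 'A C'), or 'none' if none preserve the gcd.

Old gcd = 4; gcd of others (without N[1]) = 4
New gcd for candidate v: gcd(4, v). Preserves old gcd iff gcd(4, v) = 4.
  Option A: v=22, gcd(4,22)=2 -> changes
  Option B: v=77, gcd(4,77)=1 -> changes
  Option C: v=28, gcd(4,28)=4 -> preserves
  Option D: v=24, gcd(4,24)=4 -> preserves
  Option E: v=20, gcd(4,20)=4 -> preserves

Answer: C D E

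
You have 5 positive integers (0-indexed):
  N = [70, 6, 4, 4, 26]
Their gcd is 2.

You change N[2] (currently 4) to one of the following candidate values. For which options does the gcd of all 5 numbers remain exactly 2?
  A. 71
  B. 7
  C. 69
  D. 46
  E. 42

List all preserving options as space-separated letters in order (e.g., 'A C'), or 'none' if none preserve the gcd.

Answer: D E

Derivation:
Old gcd = 2; gcd of others (without N[2]) = 2
New gcd for candidate v: gcd(2, v). Preserves old gcd iff gcd(2, v) = 2.
  Option A: v=71, gcd(2,71)=1 -> changes
  Option B: v=7, gcd(2,7)=1 -> changes
  Option C: v=69, gcd(2,69)=1 -> changes
  Option D: v=46, gcd(2,46)=2 -> preserves
  Option E: v=42, gcd(2,42)=2 -> preserves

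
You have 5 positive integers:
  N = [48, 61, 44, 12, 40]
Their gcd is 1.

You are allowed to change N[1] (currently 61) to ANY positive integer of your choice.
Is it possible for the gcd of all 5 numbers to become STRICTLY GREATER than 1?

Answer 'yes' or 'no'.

Answer: yes

Derivation:
Current gcd = 1
gcd of all OTHER numbers (without N[1]=61): gcd([48, 44, 12, 40]) = 4
The new gcd after any change is gcd(4, new_value).
This can be at most 4.
Since 4 > old gcd 1, the gcd CAN increase (e.g., set N[1] = 4).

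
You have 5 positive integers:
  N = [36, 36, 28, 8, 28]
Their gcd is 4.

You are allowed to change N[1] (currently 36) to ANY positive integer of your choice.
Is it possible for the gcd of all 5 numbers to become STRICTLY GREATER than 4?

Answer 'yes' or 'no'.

Answer: no

Derivation:
Current gcd = 4
gcd of all OTHER numbers (without N[1]=36): gcd([36, 28, 8, 28]) = 4
The new gcd after any change is gcd(4, new_value).
This can be at most 4.
Since 4 = old gcd 4, the gcd can only stay the same or decrease.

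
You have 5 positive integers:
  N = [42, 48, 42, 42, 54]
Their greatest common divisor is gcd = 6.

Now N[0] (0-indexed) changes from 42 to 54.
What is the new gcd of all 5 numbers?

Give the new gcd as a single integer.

Answer: 6

Derivation:
Numbers: [42, 48, 42, 42, 54], gcd = 6
Change: index 0, 42 -> 54
gcd of the OTHER numbers (without index 0): gcd([48, 42, 42, 54]) = 6
New gcd = gcd(g_others, new_val) = gcd(6, 54) = 6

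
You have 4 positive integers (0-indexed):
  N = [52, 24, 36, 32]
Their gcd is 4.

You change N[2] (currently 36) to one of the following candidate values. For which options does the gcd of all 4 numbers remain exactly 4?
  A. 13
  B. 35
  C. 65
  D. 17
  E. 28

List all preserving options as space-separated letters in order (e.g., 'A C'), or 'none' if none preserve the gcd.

Old gcd = 4; gcd of others (without N[2]) = 4
New gcd for candidate v: gcd(4, v). Preserves old gcd iff gcd(4, v) = 4.
  Option A: v=13, gcd(4,13)=1 -> changes
  Option B: v=35, gcd(4,35)=1 -> changes
  Option C: v=65, gcd(4,65)=1 -> changes
  Option D: v=17, gcd(4,17)=1 -> changes
  Option E: v=28, gcd(4,28)=4 -> preserves

Answer: E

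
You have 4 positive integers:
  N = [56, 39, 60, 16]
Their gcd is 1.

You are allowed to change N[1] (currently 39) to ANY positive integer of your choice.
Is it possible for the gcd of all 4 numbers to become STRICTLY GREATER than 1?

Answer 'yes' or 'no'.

Answer: yes

Derivation:
Current gcd = 1
gcd of all OTHER numbers (without N[1]=39): gcd([56, 60, 16]) = 4
The new gcd after any change is gcd(4, new_value).
This can be at most 4.
Since 4 > old gcd 1, the gcd CAN increase (e.g., set N[1] = 4).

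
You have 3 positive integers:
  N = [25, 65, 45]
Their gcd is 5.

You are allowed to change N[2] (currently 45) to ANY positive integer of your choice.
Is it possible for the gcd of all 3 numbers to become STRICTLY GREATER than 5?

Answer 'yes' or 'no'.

Current gcd = 5
gcd of all OTHER numbers (without N[2]=45): gcd([25, 65]) = 5
The new gcd after any change is gcd(5, new_value).
This can be at most 5.
Since 5 = old gcd 5, the gcd can only stay the same or decrease.

Answer: no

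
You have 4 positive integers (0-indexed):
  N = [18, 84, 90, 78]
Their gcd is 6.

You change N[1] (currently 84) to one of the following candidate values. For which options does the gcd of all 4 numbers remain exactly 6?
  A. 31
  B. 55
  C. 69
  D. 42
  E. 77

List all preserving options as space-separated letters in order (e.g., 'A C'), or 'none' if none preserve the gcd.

Old gcd = 6; gcd of others (without N[1]) = 6
New gcd for candidate v: gcd(6, v). Preserves old gcd iff gcd(6, v) = 6.
  Option A: v=31, gcd(6,31)=1 -> changes
  Option B: v=55, gcd(6,55)=1 -> changes
  Option C: v=69, gcd(6,69)=3 -> changes
  Option D: v=42, gcd(6,42)=6 -> preserves
  Option E: v=77, gcd(6,77)=1 -> changes

Answer: D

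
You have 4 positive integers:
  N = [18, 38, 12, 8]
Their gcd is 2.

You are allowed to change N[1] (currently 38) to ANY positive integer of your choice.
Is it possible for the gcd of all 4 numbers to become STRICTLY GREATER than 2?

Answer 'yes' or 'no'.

Answer: no

Derivation:
Current gcd = 2
gcd of all OTHER numbers (without N[1]=38): gcd([18, 12, 8]) = 2
The new gcd after any change is gcd(2, new_value).
This can be at most 2.
Since 2 = old gcd 2, the gcd can only stay the same or decrease.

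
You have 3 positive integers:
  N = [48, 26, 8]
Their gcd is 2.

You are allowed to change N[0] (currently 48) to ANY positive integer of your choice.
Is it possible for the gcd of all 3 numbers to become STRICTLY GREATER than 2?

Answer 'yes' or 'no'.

Answer: no

Derivation:
Current gcd = 2
gcd of all OTHER numbers (without N[0]=48): gcd([26, 8]) = 2
The new gcd after any change is gcd(2, new_value).
This can be at most 2.
Since 2 = old gcd 2, the gcd can only stay the same or decrease.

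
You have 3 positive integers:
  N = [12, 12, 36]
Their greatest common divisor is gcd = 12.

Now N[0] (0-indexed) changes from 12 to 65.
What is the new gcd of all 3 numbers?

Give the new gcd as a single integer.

Answer: 1

Derivation:
Numbers: [12, 12, 36], gcd = 12
Change: index 0, 12 -> 65
gcd of the OTHER numbers (without index 0): gcd([12, 36]) = 12
New gcd = gcd(g_others, new_val) = gcd(12, 65) = 1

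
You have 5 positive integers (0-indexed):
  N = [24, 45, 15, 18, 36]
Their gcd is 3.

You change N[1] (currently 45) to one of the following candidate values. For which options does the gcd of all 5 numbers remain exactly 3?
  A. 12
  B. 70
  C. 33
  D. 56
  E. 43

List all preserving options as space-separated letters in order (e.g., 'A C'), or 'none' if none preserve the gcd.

Answer: A C

Derivation:
Old gcd = 3; gcd of others (without N[1]) = 3
New gcd for candidate v: gcd(3, v). Preserves old gcd iff gcd(3, v) = 3.
  Option A: v=12, gcd(3,12)=3 -> preserves
  Option B: v=70, gcd(3,70)=1 -> changes
  Option C: v=33, gcd(3,33)=3 -> preserves
  Option D: v=56, gcd(3,56)=1 -> changes
  Option E: v=43, gcd(3,43)=1 -> changes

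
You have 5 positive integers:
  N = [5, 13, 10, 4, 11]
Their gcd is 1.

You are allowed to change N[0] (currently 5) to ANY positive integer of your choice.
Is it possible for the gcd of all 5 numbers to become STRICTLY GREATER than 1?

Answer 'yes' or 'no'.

Current gcd = 1
gcd of all OTHER numbers (without N[0]=5): gcd([13, 10, 4, 11]) = 1
The new gcd after any change is gcd(1, new_value).
This can be at most 1.
Since 1 = old gcd 1, the gcd can only stay the same or decrease.

Answer: no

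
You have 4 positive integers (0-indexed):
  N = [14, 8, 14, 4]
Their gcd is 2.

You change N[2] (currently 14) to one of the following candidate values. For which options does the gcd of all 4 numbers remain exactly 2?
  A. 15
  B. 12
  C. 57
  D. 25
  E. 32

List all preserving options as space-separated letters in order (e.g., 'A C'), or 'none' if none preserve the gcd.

Answer: B E

Derivation:
Old gcd = 2; gcd of others (without N[2]) = 2
New gcd for candidate v: gcd(2, v). Preserves old gcd iff gcd(2, v) = 2.
  Option A: v=15, gcd(2,15)=1 -> changes
  Option B: v=12, gcd(2,12)=2 -> preserves
  Option C: v=57, gcd(2,57)=1 -> changes
  Option D: v=25, gcd(2,25)=1 -> changes
  Option E: v=32, gcd(2,32)=2 -> preserves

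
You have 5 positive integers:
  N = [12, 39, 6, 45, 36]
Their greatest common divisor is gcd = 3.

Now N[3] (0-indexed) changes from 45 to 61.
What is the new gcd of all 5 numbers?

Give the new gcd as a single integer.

Numbers: [12, 39, 6, 45, 36], gcd = 3
Change: index 3, 45 -> 61
gcd of the OTHER numbers (without index 3): gcd([12, 39, 6, 36]) = 3
New gcd = gcd(g_others, new_val) = gcd(3, 61) = 1

Answer: 1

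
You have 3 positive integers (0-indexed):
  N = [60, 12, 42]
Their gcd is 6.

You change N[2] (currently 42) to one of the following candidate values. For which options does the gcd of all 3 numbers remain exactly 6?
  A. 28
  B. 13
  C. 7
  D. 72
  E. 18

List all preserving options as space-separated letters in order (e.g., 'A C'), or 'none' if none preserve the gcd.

Answer: E

Derivation:
Old gcd = 6; gcd of others (without N[2]) = 12
New gcd for candidate v: gcd(12, v). Preserves old gcd iff gcd(12, v) = 6.
  Option A: v=28, gcd(12,28)=4 -> changes
  Option B: v=13, gcd(12,13)=1 -> changes
  Option C: v=7, gcd(12,7)=1 -> changes
  Option D: v=72, gcd(12,72)=12 -> changes
  Option E: v=18, gcd(12,18)=6 -> preserves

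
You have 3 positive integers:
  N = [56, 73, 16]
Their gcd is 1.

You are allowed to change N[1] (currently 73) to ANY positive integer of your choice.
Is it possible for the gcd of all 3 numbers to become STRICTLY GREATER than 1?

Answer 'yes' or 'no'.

Answer: yes

Derivation:
Current gcd = 1
gcd of all OTHER numbers (without N[1]=73): gcd([56, 16]) = 8
The new gcd after any change is gcd(8, new_value).
This can be at most 8.
Since 8 > old gcd 1, the gcd CAN increase (e.g., set N[1] = 8).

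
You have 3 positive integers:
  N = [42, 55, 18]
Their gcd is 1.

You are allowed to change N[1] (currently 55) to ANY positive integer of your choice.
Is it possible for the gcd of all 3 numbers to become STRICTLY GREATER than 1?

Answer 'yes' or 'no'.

Answer: yes

Derivation:
Current gcd = 1
gcd of all OTHER numbers (without N[1]=55): gcd([42, 18]) = 6
The new gcd after any change is gcd(6, new_value).
This can be at most 6.
Since 6 > old gcd 1, the gcd CAN increase (e.g., set N[1] = 6).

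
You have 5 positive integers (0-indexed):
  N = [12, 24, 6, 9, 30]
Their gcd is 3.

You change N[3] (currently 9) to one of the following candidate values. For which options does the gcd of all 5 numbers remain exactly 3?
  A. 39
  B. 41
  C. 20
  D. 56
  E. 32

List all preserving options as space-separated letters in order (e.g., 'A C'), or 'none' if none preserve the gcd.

Answer: A

Derivation:
Old gcd = 3; gcd of others (without N[3]) = 6
New gcd for candidate v: gcd(6, v). Preserves old gcd iff gcd(6, v) = 3.
  Option A: v=39, gcd(6,39)=3 -> preserves
  Option B: v=41, gcd(6,41)=1 -> changes
  Option C: v=20, gcd(6,20)=2 -> changes
  Option D: v=56, gcd(6,56)=2 -> changes
  Option E: v=32, gcd(6,32)=2 -> changes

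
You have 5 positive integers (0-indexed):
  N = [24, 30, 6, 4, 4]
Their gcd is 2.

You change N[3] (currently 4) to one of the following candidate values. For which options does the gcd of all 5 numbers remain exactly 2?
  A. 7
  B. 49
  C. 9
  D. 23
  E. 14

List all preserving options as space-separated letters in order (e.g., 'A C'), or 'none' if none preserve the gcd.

Old gcd = 2; gcd of others (without N[3]) = 2
New gcd for candidate v: gcd(2, v). Preserves old gcd iff gcd(2, v) = 2.
  Option A: v=7, gcd(2,7)=1 -> changes
  Option B: v=49, gcd(2,49)=1 -> changes
  Option C: v=9, gcd(2,9)=1 -> changes
  Option D: v=23, gcd(2,23)=1 -> changes
  Option E: v=14, gcd(2,14)=2 -> preserves

Answer: E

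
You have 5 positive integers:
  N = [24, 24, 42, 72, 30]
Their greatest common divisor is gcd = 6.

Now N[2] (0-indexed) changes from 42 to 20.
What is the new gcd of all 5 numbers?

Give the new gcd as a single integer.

Answer: 2

Derivation:
Numbers: [24, 24, 42, 72, 30], gcd = 6
Change: index 2, 42 -> 20
gcd of the OTHER numbers (without index 2): gcd([24, 24, 72, 30]) = 6
New gcd = gcd(g_others, new_val) = gcd(6, 20) = 2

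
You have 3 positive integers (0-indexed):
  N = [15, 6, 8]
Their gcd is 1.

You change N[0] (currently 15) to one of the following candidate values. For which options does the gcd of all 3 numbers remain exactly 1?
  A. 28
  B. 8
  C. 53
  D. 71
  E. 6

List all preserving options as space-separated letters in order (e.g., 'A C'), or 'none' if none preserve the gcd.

Old gcd = 1; gcd of others (without N[0]) = 2
New gcd for candidate v: gcd(2, v). Preserves old gcd iff gcd(2, v) = 1.
  Option A: v=28, gcd(2,28)=2 -> changes
  Option B: v=8, gcd(2,8)=2 -> changes
  Option C: v=53, gcd(2,53)=1 -> preserves
  Option D: v=71, gcd(2,71)=1 -> preserves
  Option E: v=6, gcd(2,6)=2 -> changes

Answer: C D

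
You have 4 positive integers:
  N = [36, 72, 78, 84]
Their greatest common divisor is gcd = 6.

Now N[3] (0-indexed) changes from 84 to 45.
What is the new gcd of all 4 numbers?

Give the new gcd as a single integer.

Answer: 3

Derivation:
Numbers: [36, 72, 78, 84], gcd = 6
Change: index 3, 84 -> 45
gcd of the OTHER numbers (without index 3): gcd([36, 72, 78]) = 6
New gcd = gcd(g_others, new_val) = gcd(6, 45) = 3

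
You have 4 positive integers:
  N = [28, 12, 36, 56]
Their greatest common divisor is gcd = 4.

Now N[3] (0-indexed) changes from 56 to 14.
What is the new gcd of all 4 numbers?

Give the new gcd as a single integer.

Numbers: [28, 12, 36, 56], gcd = 4
Change: index 3, 56 -> 14
gcd of the OTHER numbers (without index 3): gcd([28, 12, 36]) = 4
New gcd = gcd(g_others, new_val) = gcd(4, 14) = 2

Answer: 2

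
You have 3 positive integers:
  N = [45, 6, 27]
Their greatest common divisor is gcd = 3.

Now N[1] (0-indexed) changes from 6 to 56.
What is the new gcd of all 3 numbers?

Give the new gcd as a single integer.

Answer: 1

Derivation:
Numbers: [45, 6, 27], gcd = 3
Change: index 1, 6 -> 56
gcd of the OTHER numbers (without index 1): gcd([45, 27]) = 9
New gcd = gcd(g_others, new_val) = gcd(9, 56) = 1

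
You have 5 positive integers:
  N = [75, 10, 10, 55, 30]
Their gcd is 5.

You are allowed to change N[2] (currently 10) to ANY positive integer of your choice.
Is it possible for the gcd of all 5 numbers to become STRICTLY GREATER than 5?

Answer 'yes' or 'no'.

Current gcd = 5
gcd of all OTHER numbers (without N[2]=10): gcd([75, 10, 55, 30]) = 5
The new gcd after any change is gcd(5, new_value).
This can be at most 5.
Since 5 = old gcd 5, the gcd can only stay the same or decrease.

Answer: no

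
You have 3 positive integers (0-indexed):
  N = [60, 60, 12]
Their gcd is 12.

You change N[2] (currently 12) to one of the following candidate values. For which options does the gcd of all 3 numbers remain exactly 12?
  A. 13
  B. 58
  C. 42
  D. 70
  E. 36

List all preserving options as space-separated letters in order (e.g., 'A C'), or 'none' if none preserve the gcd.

Old gcd = 12; gcd of others (without N[2]) = 60
New gcd for candidate v: gcd(60, v). Preserves old gcd iff gcd(60, v) = 12.
  Option A: v=13, gcd(60,13)=1 -> changes
  Option B: v=58, gcd(60,58)=2 -> changes
  Option C: v=42, gcd(60,42)=6 -> changes
  Option D: v=70, gcd(60,70)=10 -> changes
  Option E: v=36, gcd(60,36)=12 -> preserves

Answer: E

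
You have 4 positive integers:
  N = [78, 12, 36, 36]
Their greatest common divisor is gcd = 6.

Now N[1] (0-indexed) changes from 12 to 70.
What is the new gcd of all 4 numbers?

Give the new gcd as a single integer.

Answer: 2

Derivation:
Numbers: [78, 12, 36, 36], gcd = 6
Change: index 1, 12 -> 70
gcd of the OTHER numbers (without index 1): gcd([78, 36, 36]) = 6
New gcd = gcd(g_others, new_val) = gcd(6, 70) = 2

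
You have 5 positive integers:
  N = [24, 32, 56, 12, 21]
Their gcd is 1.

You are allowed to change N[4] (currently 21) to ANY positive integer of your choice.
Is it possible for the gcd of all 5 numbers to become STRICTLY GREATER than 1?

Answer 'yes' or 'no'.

Answer: yes

Derivation:
Current gcd = 1
gcd of all OTHER numbers (without N[4]=21): gcd([24, 32, 56, 12]) = 4
The new gcd after any change is gcd(4, new_value).
This can be at most 4.
Since 4 > old gcd 1, the gcd CAN increase (e.g., set N[4] = 4).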